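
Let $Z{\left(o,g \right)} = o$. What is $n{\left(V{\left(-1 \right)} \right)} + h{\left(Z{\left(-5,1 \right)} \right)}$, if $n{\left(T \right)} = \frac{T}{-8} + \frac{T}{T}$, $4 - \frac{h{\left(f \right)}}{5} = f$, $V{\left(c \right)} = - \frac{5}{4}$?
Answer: $\frac{1477}{32} \approx 46.156$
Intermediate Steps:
$V{\left(c \right)} = - \frac{5}{4}$ ($V{\left(c \right)} = \left(-5\right) \frac{1}{4} = - \frac{5}{4}$)
$h{\left(f \right)} = 20 - 5 f$
$n{\left(T \right)} = 1 - \frac{T}{8}$ ($n{\left(T \right)} = T \left(- \frac{1}{8}\right) + 1 = - \frac{T}{8} + 1 = 1 - \frac{T}{8}$)
$n{\left(V{\left(-1 \right)} \right)} + h{\left(Z{\left(-5,1 \right)} \right)} = \left(1 - - \frac{5}{32}\right) + \left(20 - -25\right) = \left(1 + \frac{5}{32}\right) + \left(20 + 25\right) = \frac{37}{32} + 45 = \frac{1477}{32}$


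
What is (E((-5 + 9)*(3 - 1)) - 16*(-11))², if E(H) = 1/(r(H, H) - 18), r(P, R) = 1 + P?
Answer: 2505889/81 ≈ 30937.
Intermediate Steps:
E(H) = 1/(-17 + H) (E(H) = 1/((1 + H) - 18) = 1/(-17 + H))
(E((-5 + 9)*(3 - 1)) - 16*(-11))² = (1/(-17 + (-5 + 9)*(3 - 1)) - 16*(-11))² = (1/(-17 + 4*2) + 176)² = (1/(-17 + 8) + 176)² = (1/(-9) + 176)² = (-⅑ + 176)² = (1583/9)² = 2505889/81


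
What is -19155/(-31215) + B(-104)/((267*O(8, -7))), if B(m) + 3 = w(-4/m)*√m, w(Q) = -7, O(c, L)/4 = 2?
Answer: 907143/1481672 - 7*I*√26/1068 ≈ 0.61224 - 0.033421*I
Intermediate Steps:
O(c, L) = 8 (O(c, L) = 4*2 = 8)
B(m) = -3 - 7*√m
-19155/(-31215) + B(-104)/((267*O(8, -7))) = -19155/(-31215) + (-3 - 14*I*√26)/((267*8)) = -19155*(-1/31215) + (-3 - 14*I*√26)/2136 = 1277/2081 + (-3 - 14*I*√26)*(1/2136) = 1277/2081 + (-1/712 - 7*I*√26/1068) = 907143/1481672 - 7*I*√26/1068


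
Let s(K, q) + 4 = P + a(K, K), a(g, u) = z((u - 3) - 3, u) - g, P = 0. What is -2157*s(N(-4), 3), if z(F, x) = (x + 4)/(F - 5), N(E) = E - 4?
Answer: -172560/19 ≈ -9082.1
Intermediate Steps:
N(E) = -4 + E
z(F, x) = (4 + x)/(-5 + F)
a(g, u) = -g + (4 + u)/(-11 + u) (a(g, u) = (4 + u)/(-5 + ((u - 3) - 3)) - g = (4 + u)/(-5 + ((-3 + u) - 3)) - g = (4 + u)/(-5 + (-6 + u)) - g = (4 + u)/(-11 + u) - g = -g + (4 + u)/(-11 + u))
s(K, q) = -4 + (4 + K - K*(-11 + K))/(-11 + K) (s(K, q) = -4 + (0 + (4 + K - K*(-11 + K))/(-11 + K)) = -4 + (4 + K - K*(-11 + K))/(-11 + K))
-2157*s(N(-4), 3) = -2157*(48 - (-4 - 4)**2 + 8*(-4 - 4))/(-11 + (-4 - 4)) = -2157*(48 - 1*(-8)**2 + 8*(-8))/(-11 - 8) = -2157*(48 - 1*64 - 64)/(-19) = -(-2157)*(48 - 64 - 64)/19 = -(-2157)*(-80)/19 = -2157*80/19 = -172560/19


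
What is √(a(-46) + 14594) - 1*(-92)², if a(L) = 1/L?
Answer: -8464 + √30880858/46 ≈ -8343.2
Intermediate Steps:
√(a(-46) + 14594) - 1*(-92)² = √(1/(-46) + 14594) - 1*(-92)² = √(-1/46 + 14594) - 1*8464 = √(671323/46) - 8464 = √30880858/46 - 8464 = -8464 + √30880858/46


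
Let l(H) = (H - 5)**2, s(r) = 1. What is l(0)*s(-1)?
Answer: 25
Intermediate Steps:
l(H) = (-5 + H)**2
l(0)*s(-1) = (-5 + 0)**2*1 = (-5)**2*1 = 25*1 = 25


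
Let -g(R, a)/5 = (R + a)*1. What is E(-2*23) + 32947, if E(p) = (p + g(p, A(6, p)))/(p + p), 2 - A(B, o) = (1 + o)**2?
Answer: 3020825/92 ≈ 32835.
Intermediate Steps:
A(B, o) = 2 - (1 + o)**2
g(R, a) = -5*R - 5*a (g(R, a) = -5*(R + a) = -5*R - 5*a)
E(p) = (-10 - 4*p + 5*(1 + p)**2)/(2*p) (E(p) = (p + (-5*p - 5*(2 - (1 + p)**2)))/(p + p) = (p + (-5*p + (-10 + 5*(1 + p)**2)))/((2*p)) = (p + (-10 - 5*p + 5*(1 + p)**2))*(1/(2*p)) = (-10 - 4*p + 5*(1 + p)**2)*(1/(2*p)) = (-10 - 4*p + 5*(1 + p)**2)/(2*p))
E(-2*23) + 32947 = (3 - 5/(2*((-2*23))) + 5*(-2*23)/2) + 32947 = (3 - 5/2/(-46) + (5/2)*(-46)) + 32947 = (3 - 5/2*(-1/46) - 115) + 32947 = (3 + 5/92 - 115) + 32947 = -10299/92 + 32947 = 3020825/92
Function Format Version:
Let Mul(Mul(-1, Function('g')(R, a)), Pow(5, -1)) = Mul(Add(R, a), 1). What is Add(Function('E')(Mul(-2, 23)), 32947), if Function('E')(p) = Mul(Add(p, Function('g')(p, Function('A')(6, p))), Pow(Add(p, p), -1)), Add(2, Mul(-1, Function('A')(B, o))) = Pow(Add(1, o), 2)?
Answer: Rational(3020825, 92) ≈ 32835.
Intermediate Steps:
Function('A')(B, o) = Add(2, Mul(-1, Pow(Add(1, o), 2)))
Function('g')(R, a) = Add(Mul(-5, R), Mul(-5, a)) (Function('g')(R, a) = Mul(-5, Mul(Add(R, a), 1)) = Mul(-5, Add(R, a)) = Add(Mul(-5, R), Mul(-5, a)))
Function('E')(p) = Mul(Rational(1, 2), Pow(p, -1), Add(-10, Mul(-4, p), Mul(5, Pow(Add(1, p), 2)))) (Function('E')(p) = Mul(Add(p, Add(Mul(-5, p), Mul(-5, Add(2, Mul(-1, Pow(Add(1, p), 2)))))), Pow(Add(p, p), -1)) = Mul(Add(p, Add(Mul(-5, p), Add(-10, Mul(5, Pow(Add(1, p), 2))))), Pow(Mul(2, p), -1)) = Mul(Add(p, Add(-10, Mul(-5, p), Mul(5, Pow(Add(1, p), 2)))), Mul(Rational(1, 2), Pow(p, -1))) = Mul(Add(-10, Mul(-4, p), Mul(5, Pow(Add(1, p), 2))), Mul(Rational(1, 2), Pow(p, -1))) = Mul(Rational(1, 2), Pow(p, -1), Add(-10, Mul(-4, p), Mul(5, Pow(Add(1, p), 2)))))
Add(Function('E')(Mul(-2, 23)), 32947) = Add(Add(3, Mul(Rational(-5, 2), Pow(Mul(-2, 23), -1)), Mul(Rational(5, 2), Mul(-2, 23))), 32947) = Add(Add(3, Mul(Rational(-5, 2), Pow(-46, -1)), Mul(Rational(5, 2), -46)), 32947) = Add(Add(3, Mul(Rational(-5, 2), Rational(-1, 46)), -115), 32947) = Add(Add(3, Rational(5, 92), -115), 32947) = Add(Rational(-10299, 92), 32947) = Rational(3020825, 92)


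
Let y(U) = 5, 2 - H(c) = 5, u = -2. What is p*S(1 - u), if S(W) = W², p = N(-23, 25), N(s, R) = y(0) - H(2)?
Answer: 72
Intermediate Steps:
H(c) = -3 (H(c) = 2 - 1*5 = 2 - 5 = -3)
N(s, R) = 8 (N(s, R) = 5 - 1*(-3) = 5 + 3 = 8)
p = 8
p*S(1 - u) = 8*(1 - 1*(-2))² = 8*(1 + 2)² = 8*3² = 8*9 = 72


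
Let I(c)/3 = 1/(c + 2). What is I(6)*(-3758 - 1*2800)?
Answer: -9837/4 ≈ -2459.3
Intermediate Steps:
I(c) = 3/(2 + c) (I(c) = 3/(c + 2) = 3/(2 + c))
I(6)*(-3758 - 1*2800) = (3/(2 + 6))*(-3758 - 1*2800) = (3/8)*(-3758 - 2800) = (3*(⅛))*(-6558) = (3/8)*(-6558) = -9837/4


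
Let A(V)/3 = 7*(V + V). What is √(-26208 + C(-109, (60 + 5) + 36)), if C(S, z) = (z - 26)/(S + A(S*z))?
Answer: I*√5605739887915677/462487 ≈ 161.89*I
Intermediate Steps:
A(V) = 42*V (A(V) = 3*(7*(V + V)) = 3*(7*(2*V)) = 3*(14*V) = 42*V)
C(S, z) = (-26 + z)/(S + 42*S*z) (C(S, z) = (z - 26)/(S + 42*(S*z)) = (-26 + z)/(S + 42*S*z))
√(-26208 + C(-109, (60 + 5) + 36)) = √(-26208 + (-26 + ((60 + 5) + 36))/((-109)*(1 + 42*((60 + 5) + 36)))) = √(-26208 - (-26 + (65 + 36))/(109*(1 + 42*(65 + 36)))) = √(-26208 - (-26 + 101)/(109*(1 + 42*101))) = √(-26208 - 1/109*75/(1 + 4242)) = √(-26208 - 1/109*75/4243) = √(-26208 - 1/109*1/4243*75) = √(-26208 - 75/462487) = √(-12120859371/462487) = I*√5605739887915677/462487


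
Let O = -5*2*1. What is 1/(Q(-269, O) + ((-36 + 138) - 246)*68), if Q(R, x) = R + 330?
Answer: -1/9731 ≈ -0.00010276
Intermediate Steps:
O = -10 (O = -10*1 = -10)
Q(R, x) = 330 + R
1/(Q(-269, O) + ((-36 + 138) - 246)*68) = 1/((330 - 269) + ((-36 + 138) - 246)*68) = 1/(61 + (102 - 246)*68) = 1/(61 - 144*68) = 1/(61 - 9792) = 1/(-9731) = -1/9731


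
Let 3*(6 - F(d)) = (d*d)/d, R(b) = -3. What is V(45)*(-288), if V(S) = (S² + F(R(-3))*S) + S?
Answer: -686880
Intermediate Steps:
F(d) = 6 - d/3 (F(d) = 6 - d*d/(3*d) = 6 - d²/(3*d) = 6 - d/3)
V(S) = S² + 8*S (V(S) = (S² + (6 - ⅓*(-3))*S) + S = (S² + (6 + 1)*S) + S = (S² + 7*S) + S = S² + 8*S)
V(45)*(-288) = (45*(8 + 45))*(-288) = (45*53)*(-288) = 2385*(-288) = -686880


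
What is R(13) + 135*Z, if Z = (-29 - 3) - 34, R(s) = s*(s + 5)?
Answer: -8676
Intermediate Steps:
R(s) = s*(5 + s)
Z = -66 (Z = -32 - 34 = -66)
R(13) + 135*Z = 13*(5 + 13) + 135*(-66) = 13*18 - 8910 = 234 - 8910 = -8676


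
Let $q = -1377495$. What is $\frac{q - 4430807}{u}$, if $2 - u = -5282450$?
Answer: $- \frac{2904151}{2641226} \approx -1.0995$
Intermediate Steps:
$u = 5282452$ ($u = 2 - -5282450 = 2 + 5282450 = 5282452$)
$\frac{q - 4430807}{u} = \frac{-1377495 - 4430807}{5282452} = \left(-5808302\right) \frac{1}{5282452} = - \frac{2904151}{2641226}$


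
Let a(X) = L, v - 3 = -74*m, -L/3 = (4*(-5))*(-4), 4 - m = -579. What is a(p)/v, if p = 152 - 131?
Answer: 240/43139 ≈ 0.0055634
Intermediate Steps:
m = 583 (m = 4 - 1*(-579) = 4 + 579 = 583)
p = 21
L = -240 (L = -3*4*(-5)*(-4) = -(-60)*(-4) = -3*80 = -240)
v = -43139 (v = 3 - 74*583 = 3 - 43142 = -43139)
a(X) = -240
a(p)/v = -240/(-43139) = -240*(-1/43139) = 240/43139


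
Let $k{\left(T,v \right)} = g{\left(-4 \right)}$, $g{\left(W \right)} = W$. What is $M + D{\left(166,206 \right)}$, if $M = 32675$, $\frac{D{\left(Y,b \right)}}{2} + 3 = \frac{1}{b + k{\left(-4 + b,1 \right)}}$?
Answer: $\frac{3299570}{101} \approx 32669.0$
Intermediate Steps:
$k{\left(T,v \right)} = -4$
$D{\left(Y,b \right)} = -6 + \frac{2}{-4 + b}$ ($D{\left(Y,b \right)} = -6 + \frac{2}{b - 4} = -6 + \frac{2}{-4 + b}$)
$M + D{\left(166,206 \right)} = 32675 + \frac{2 \left(13 - 618\right)}{-4 + 206} = 32675 + \frac{2 \left(13 - 618\right)}{202} = 32675 + 2 \cdot \frac{1}{202} \left(-605\right) = 32675 - \frac{605}{101} = \frac{3299570}{101}$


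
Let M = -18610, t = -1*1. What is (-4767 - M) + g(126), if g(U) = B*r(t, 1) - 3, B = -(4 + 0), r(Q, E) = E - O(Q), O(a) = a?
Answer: 13832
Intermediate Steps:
t = -1
r(Q, E) = E - Q
B = -4 (B = -1*4 = -4)
g(U) = -11 (g(U) = -4*(1 - 1*(-1)) - 3 = -4*(1 + 1) - 3 = -4*2 - 3 = -8 - 3 = -11)
(-4767 - M) + g(126) = (-4767 - 1*(-18610)) - 11 = (-4767 + 18610) - 11 = 13843 - 11 = 13832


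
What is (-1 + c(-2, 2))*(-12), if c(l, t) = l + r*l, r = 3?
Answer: 108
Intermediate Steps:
c(l, t) = 4*l (c(l, t) = l + 3*l = 4*l)
(-1 + c(-2, 2))*(-12) = (-1 + 4*(-2))*(-12) = (-1 - 8)*(-12) = -9*(-12) = 108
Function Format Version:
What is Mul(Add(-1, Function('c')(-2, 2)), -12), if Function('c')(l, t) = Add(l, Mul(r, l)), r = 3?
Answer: 108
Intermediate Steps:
Function('c')(l, t) = Mul(4, l) (Function('c')(l, t) = Add(l, Mul(3, l)) = Mul(4, l))
Mul(Add(-1, Function('c')(-2, 2)), -12) = Mul(Add(-1, Mul(4, -2)), -12) = Mul(Add(-1, -8), -12) = Mul(-9, -12) = 108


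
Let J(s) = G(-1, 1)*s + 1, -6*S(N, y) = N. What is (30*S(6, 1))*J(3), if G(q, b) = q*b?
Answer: 60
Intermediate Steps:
S(N, y) = -N/6
G(q, b) = b*q
J(s) = 1 - s (J(s) = (1*(-1))*s + 1 = -s + 1 = 1 - s)
(30*S(6, 1))*J(3) = (30*(-⅙*6))*(1 - 1*3) = (30*(-1))*(1 - 3) = -30*(-2) = 60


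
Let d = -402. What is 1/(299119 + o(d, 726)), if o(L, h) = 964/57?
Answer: 57/17050747 ≈ 3.3430e-6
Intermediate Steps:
o(L, h) = 964/57 (o(L, h) = 964*(1/57) = 964/57)
1/(299119 + o(d, 726)) = 1/(299119 + 964/57) = 1/(17050747/57) = 57/17050747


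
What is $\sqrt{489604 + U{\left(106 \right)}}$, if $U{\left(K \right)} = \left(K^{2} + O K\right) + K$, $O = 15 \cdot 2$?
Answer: $3 \sqrt{56014} \approx 710.02$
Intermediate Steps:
$O = 30$
$U{\left(K \right)} = K^{2} + 31 K$ ($U{\left(K \right)} = \left(K^{2} + 30 K\right) + K = K^{2} + 31 K$)
$\sqrt{489604 + U{\left(106 \right)}} = \sqrt{489604 + 106 \left(31 + 106\right)} = \sqrt{489604 + 106 \cdot 137} = \sqrt{489604 + 14522} = \sqrt{504126} = 3 \sqrt{56014}$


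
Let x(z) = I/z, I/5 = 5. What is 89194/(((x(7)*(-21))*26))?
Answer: -44597/975 ≈ -45.740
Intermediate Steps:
I = 25 (I = 5*5 = 25)
x(z) = 25/z
89194/(((x(7)*(-21))*26)) = 89194/((((25/7)*(-21))*26)) = 89194/((-75*26)) = 89194/(-1950) = 89194*(-1/1950) = -44597/975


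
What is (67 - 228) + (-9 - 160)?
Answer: -330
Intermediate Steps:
(67 - 228) + (-9 - 160) = -161 - 169 = -330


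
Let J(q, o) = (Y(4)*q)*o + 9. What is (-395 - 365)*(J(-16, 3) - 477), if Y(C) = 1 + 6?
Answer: 611040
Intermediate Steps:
Y(C) = 7
J(q, o) = 9 + 7*o*q (J(q, o) = (7*q)*o + 9 = 7*o*q + 9 = 9 + 7*o*q)
(-395 - 365)*(J(-16, 3) - 477) = (-395 - 365)*((9 + 7*3*(-16)) - 477) = -760*((9 - 336) - 477) = -760*(-327 - 477) = -760*(-804) = 611040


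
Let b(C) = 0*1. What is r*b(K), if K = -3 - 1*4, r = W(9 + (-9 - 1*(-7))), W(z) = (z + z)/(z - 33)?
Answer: 0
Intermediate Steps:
W(z) = 2*z/(-33 + z) (W(z) = (2*z)/(-33 + z) = 2*z/(-33 + z))
r = -7/13 (r = 2*(9 + (-9 - 1*(-7)))/(-33 + (9 + (-9 - 1*(-7)))) = 2*(9 + (-9 + 7))/(-33 + (9 + (-9 + 7))) = 2*(9 - 2)/(-33 + (9 - 2)) = 2*7/(-33 + 7) = 2*7/(-26) = 2*7*(-1/26) = -7/13 ≈ -0.53846)
K = -7 (K = -3 - 4 = -7)
b(C) = 0
r*b(K) = -7/13*0 = 0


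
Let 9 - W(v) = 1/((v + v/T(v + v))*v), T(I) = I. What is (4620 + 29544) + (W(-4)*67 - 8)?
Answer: 486559/14 ≈ 34754.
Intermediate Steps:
W(v) = 9 - 1/(v*(½ + v)) (W(v) = 9 - 1/((v + v/(v + v))*v) = 9 - 1/((v + v/((2*v)))*v) = 9 - 1/((v + v*(1/(2*v)))*v) = 9 - 1/((v + ½)*v) = 9 - 1/((½ + v)*v) = 9 - 1/(v*(½ + v)))
(4620 + 29544) + (W(-4)*67 - 8) = (4620 + 29544) + (((-2 + 9*(-4) + 18*(-4)²)/((-4)*(1 + 2*(-4))))*67 - 8) = 34164 + (-(-2 - 36 + 18*16)/(4*(1 - 8))*67 - 8) = 34164 + (-¼*(-2 - 36 + 288)/(-7)*67 - 8) = 34164 + (-¼*(-⅐)*250*67 - 8) = 34164 + ((125/14)*67 - 8) = 34164 + (8375/14 - 8) = 34164 + 8263/14 = 486559/14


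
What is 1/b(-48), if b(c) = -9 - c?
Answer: 1/39 ≈ 0.025641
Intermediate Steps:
1/b(-48) = 1/(-9 - 1*(-48)) = 1/(-9 + 48) = 1/39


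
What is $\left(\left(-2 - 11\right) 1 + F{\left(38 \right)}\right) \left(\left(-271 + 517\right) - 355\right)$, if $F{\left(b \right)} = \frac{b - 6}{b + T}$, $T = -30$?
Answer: $981$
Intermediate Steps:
$F{\left(b \right)} = \frac{-6 + b}{-30 + b}$ ($F{\left(b \right)} = \frac{b - 6}{b - 30} = \frac{-6 + b}{-30 + b}$)
$\left(\left(-2 - 11\right) 1 + F{\left(38 \right)}\right) \left(\left(-271 + 517\right) - 355\right) = \left(\left(-2 - 11\right) 1 + \frac{-6 + 38}{-30 + 38}\right) \left(\left(-271 + 517\right) - 355\right) = \left(\left(-13\right) 1 + \frac{1}{8} \cdot 32\right) \left(246 - 355\right) = \left(-13 + \frac{1}{8} \cdot 32\right) \left(-109\right) = \left(-13 + 4\right) \left(-109\right) = \left(-9\right) \left(-109\right) = 981$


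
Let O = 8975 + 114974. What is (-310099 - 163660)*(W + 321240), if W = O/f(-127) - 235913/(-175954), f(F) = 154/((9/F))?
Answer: -1700139882262114085/11173079 ≈ -1.5216e+11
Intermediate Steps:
f(F) = 154*F/9 (f(F) = 154*(F/9) = 154*F/9)
O = 123949
W = -6845354095/122903869 (W = 123949/(((154/9)*(-127))) - 235913/(-175954) = 123949/(-19558/9) - 235913*(-1/175954) = 123949*(-9/19558) + 235913/175954 = -159363/2794 + 235913/175954 = -6845354095/122903869 ≈ -55.697)
(-310099 - 163660)*(W + 321240) = (-310099 - 163660)*(-6845354095/122903869 + 321240) = -473759*39474793523465/122903869 = -1700139882262114085/11173079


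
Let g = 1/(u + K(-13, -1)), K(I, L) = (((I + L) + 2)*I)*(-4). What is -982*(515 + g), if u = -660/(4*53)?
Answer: -16808895964/33237 ≈ -5.0573e+5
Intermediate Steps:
K(I, L) = -4*I*(2 + I + L) (K(I, L) = ((2 + I + L)*I)*(-4) = (I*(2 + I + L))*(-4) = -4*I*(2 + I + L))
u = -165/53 (u = -660/212 = -660*1/212 = -165/53 ≈ -3.1132)
g = -53/33237 (g = 1/(-165/53 - 4*(-13)*(2 - 13 - 1)) = 1/(-165/53 - 4*(-13)*(-12)) = 1/(-165/53 - 624) = 1/(-33237/53) = -53/33237 ≈ -0.0015946)
-982*(515 + g) = -982*(515 - 53/33237) = -982*17117002/33237 = -16808895964/33237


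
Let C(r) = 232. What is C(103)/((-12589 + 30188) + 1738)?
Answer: 232/19337 ≈ 0.011998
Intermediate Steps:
C(103)/((-12589 + 30188) + 1738) = 232/((-12589 + 30188) + 1738) = 232/(17599 + 1738) = 232/19337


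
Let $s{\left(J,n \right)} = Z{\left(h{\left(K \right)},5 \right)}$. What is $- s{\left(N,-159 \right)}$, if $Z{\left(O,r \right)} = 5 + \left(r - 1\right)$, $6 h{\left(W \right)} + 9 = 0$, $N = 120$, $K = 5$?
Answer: $-9$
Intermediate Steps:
$h{\left(W \right)} = - \frac{3}{2}$ ($h{\left(W \right)} = - \frac{3}{2} + \frac{1}{6} \cdot 0 = - \frac{3}{2} + 0 = - \frac{3}{2}$)
$Z{\left(O,r \right)} = 4 + r$ ($Z{\left(O,r \right)} = 5 + \left(r - 1\right) = 5 + \left(-1 + r\right) = 4 + r$)
$s{\left(J,n \right)} = 9$ ($s{\left(J,n \right)} = 4 + 5 = 9$)
$- s{\left(N,-159 \right)} = \left(-1\right) 9 = -9$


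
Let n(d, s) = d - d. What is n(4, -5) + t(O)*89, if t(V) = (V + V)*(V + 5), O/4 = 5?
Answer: 89000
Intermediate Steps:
O = 20 (O = 4*5 = 20)
n(d, s) = 0
t(V) = 2*V*(5 + V) (t(V) = (2*V)*(5 + V) = 2*V*(5 + V))
n(4, -5) + t(O)*89 = 0 + (2*20*(5 + 20))*89 = 0 + (2*20*25)*89 = 0 + 1000*89 = 0 + 89000 = 89000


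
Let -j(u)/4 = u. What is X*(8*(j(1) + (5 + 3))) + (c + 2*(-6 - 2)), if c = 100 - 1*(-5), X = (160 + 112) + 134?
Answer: 13081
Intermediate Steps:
j(u) = -4*u
X = 406 (X = 272 + 134 = 406)
c = 105 (c = 100 + 5 = 105)
X*(8*(j(1) + (5 + 3))) + (c + 2*(-6 - 2)) = 406*(8*(-4*1 + (5 + 3))) + (105 + 2*(-6 - 2)) = 406*(8*(-4 + 8)) + (105 + 2*(-8)) = 406*(8*4) + (105 - 16) = 406*32 + 89 = 12992 + 89 = 13081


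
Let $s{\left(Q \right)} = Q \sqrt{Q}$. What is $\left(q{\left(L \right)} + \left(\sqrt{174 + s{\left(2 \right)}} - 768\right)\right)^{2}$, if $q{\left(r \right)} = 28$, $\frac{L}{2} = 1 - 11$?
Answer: $\left(740 - \sqrt{2} \sqrt{87 + \sqrt{2}}\right)^{2} \approx 5.281 \cdot 10^{5}$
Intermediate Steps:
$L = -20$ ($L = 2 \left(1 - 11\right) = 2 \left(-10\right) = -20$)
$s{\left(Q \right)} = Q^{\frac{3}{2}}$
$\left(q{\left(L \right)} + \left(\sqrt{174 + s{\left(2 \right)}} - 768\right)\right)^{2} = \left(28 + \left(\sqrt{174 + 2^{\frac{3}{2}}} - 768\right)\right)^{2} = \left(28 - \left(768 - \sqrt{174 + 2 \sqrt{2}}\right)\right)^{2} = \left(-740 + \sqrt{174 + 2 \sqrt{2}}\right)^{2}$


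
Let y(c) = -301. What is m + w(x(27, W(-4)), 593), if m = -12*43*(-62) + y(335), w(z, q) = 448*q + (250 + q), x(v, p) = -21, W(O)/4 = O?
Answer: 298198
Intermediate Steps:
W(O) = 4*O
w(z, q) = 250 + 449*q
m = 31691 (m = -12*43*(-62) - 301 = -516*(-62) - 301 = 31992 - 301 = 31691)
m + w(x(27, W(-4)), 593) = 31691 + (250 + 449*593) = 31691 + (250 + 266257) = 31691 + 266507 = 298198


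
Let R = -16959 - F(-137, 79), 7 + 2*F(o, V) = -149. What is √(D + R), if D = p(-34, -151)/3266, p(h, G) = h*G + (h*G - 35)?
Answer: I*√180032087058/3266 ≈ 129.91*I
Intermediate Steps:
F(o, V) = -78 (F(o, V) = -7/2 + (½)*(-149) = -7/2 - 149/2 = -78)
p(h, G) = -35 + 2*G*h (p(h, G) = G*h + (G*h - 35) = G*h + (-35 + G*h) = -35 + 2*G*h)
D = 10233/3266 (D = (-35 + 2*(-151)*(-34))/3266 = (-35 + 10268)*(1/3266) = 10233*(1/3266) = 10233/3266 ≈ 3.1332)
R = -16881 (R = -16959 - 1*(-78) = -16959 + 78 = -16881)
√(D + R) = √(10233/3266 - 16881) = √(-55123113/3266) = I*√180032087058/3266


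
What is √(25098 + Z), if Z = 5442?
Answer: 2*√7635 ≈ 174.76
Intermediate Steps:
√(25098 + Z) = √(25098 + 5442) = √30540 = 2*√7635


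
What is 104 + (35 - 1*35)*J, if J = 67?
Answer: 104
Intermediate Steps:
104 + (35 - 1*35)*J = 104 + (35 - 1*35)*67 = 104 + (35 - 35)*67 = 104 + 0*67 = 104 + 0 = 104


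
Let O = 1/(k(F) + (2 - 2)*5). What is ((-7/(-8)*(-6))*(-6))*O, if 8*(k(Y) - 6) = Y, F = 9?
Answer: 84/19 ≈ 4.4211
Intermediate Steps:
k(Y) = 6 + Y/8
O = 8/57 (O = 1/((6 + (1/8)*9) + (2 - 2)*5) = 1/((6 + 9/8) + 0*5) = 1/(57/8 + 0) = 1/(57/8) = 8/57 ≈ 0.14035)
((-7/(-8)*(-6))*(-6))*O = ((-7/(-8)*(-6))*(-6))*(8/57) = ((-7*(-1/8)*(-6))*(-6))*(8/57) = (((7/8)*(-6))*(-6))*(8/57) = -21/4*(-6)*(8/57) = (63/2)*(8/57) = 84/19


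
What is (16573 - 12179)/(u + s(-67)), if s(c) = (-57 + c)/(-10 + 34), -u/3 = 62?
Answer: -26364/1147 ≈ -22.985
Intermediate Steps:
u = -186 (u = -3*62 = -186)
s(c) = -19/8 + c/24 (s(c) = (-57 + c)/24 = (-57 + c)*(1/24) = -19/8 + c/24)
(16573 - 12179)/(u + s(-67)) = (16573 - 12179)/(-186 + (-19/8 + (1/24)*(-67))) = 4394/(-186 + (-19/8 - 67/24)) = 4394/(-186 - 31/6) = 4394/(-1147/6) = 4394*(-6/1147) = -26364/1147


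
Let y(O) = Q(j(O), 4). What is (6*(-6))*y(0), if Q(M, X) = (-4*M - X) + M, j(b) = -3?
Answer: -180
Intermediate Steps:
Q(M, X) = -X - 3*M (Q(M, X) = (-X - 4*M) + M = -X - 3*M)
y(O) = 5 (y(O) = -1*4 - 3*(-3) = -4 + 9 = 5)
(6*(-6))*y(0) = (6*(-6))*5 = -36*5 = -180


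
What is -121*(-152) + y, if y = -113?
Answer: 18279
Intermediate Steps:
-121*(-152) + y = -121*(-152) - 113 = 18392 - 113 = 18279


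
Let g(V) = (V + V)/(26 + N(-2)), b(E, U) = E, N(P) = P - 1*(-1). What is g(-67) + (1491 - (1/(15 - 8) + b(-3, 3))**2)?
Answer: 1809909/1225 ≈ 1477.5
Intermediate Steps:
N(P) = 1 + P (N(P) = P + 1 = 1 + P)
g(V) = 2*V/25 (g(V) = (V + V)/(26 + (1 - 2)) = (2*V)/(26 - 1) = (2*V)/25 = (2*V)*(1/25) = 2*V/25)
g(-67) + (1491 - (1/(15 - 8) + b(-3, 3))**2) = (2/25)*(-67) + (1491 - (1/(15 - 8) - 3)**2) = -134/25 + (1491 - (1/7 - 3)**2) = -134/25 + (1491 - (-20/7)**2) = -134/25 + (1491 - 1*400/49) = -134/25 + (1491 - 400/49) = -134/25 + 72659/49 = 1809909/1225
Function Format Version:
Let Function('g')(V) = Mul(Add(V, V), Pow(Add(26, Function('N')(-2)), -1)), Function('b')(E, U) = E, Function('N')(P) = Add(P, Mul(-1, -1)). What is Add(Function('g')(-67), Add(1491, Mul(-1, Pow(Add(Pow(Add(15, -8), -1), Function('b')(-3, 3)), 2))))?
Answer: Rational(1809909, 1225) ≈ 1477.5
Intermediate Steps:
Function('N')(P) = Add(1, P) (Function('N')(P) = Add(P, 1) = Add(1, P))
Function('g')(V) = Mul(Rational(2, 25), V) (Function('g')(V) = Mul(Add(V, V), Pow(Add(26, Add(1, -2)), -1)) = Mul(Mul(2, V), Pow(Add(26, -1), -1)) = Mul(Mul(2, V), Pow(25, -1)) = Mul(Mul(2, V), Rational(1, 25)) = Mul(Rational(2, 25), V))
Add(Function('g')(-67), Add(1491, Mul(-1, Pow(Add(Pow(Add(15, -8), -1), Function('b')(-3, 3)), 2)))) = Add(Mul(Rational(2, 25), -67), Add(1491, Mul(-1, Pow(Add(Pow(Add(15, -8), -1), -3), 2)))) = Add(Rational(-134, 25), Add(1491, Mul(-1, Pow(Add(Pow(7, -1), -3), 2)))) = Add(Rational(-134, 25), Add(1491, Mul(-1, Pow(Add(Rational(1, 7), -3), 2)))) = Add(Rational(-134, 25), Add(1491, Mul(-1, Pow(Rational(-20, 7), 2)))) = Add(Rational(-134, 25), Add(1491, Mul(-1, Rational(400, 49)))) = Add(Rational(-134, 25), Add(1491, Rational(-400, 49))) = Add(Rational(-134, 25), Rational(72659, 49)) = Rational(1809909, 1225)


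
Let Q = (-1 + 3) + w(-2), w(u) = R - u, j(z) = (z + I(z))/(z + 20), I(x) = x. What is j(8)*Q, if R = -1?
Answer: 12/7 ≈ 1.7143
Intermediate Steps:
j(z) = 2*z/(20 + z) (j(z) = (z + z)/(z + 20) = (2*z)/(20 + z) = 2*z/(20 + z))
w(u) = -1 - u
Q = 3 (Q = (-1 + 3) + (-1 - 1*(-2)) = 2 + (-1 + 2) = 2 + 1 = 3)
j(8)*Q = (2*8/(20 + 8))*3 = (2*8/28)*3 = (2*8*(1/28))*3 = (4/7)*3 = 12/7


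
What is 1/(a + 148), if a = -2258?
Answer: -1/2110 ≈ -0.00047393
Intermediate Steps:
1/(a + 148) = 1/(-2258 + 148) = 1/(-2110) = -1/2110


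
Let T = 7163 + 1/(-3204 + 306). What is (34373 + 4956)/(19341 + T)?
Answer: 113975442/76808591 ≈ 1.4839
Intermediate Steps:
T = 20758373/2898 (T = 7163 + 1/(-2898) = 7163 - 1/2898 = 20758373/2898 ≈ 7163.0)
(34373 + 4956)/(19341 + T) = (34373 + 4956)/(19341 + 20758373/2898) = 39329/(76808591/2898) = 39329*(2898/76808591) = 113975442/76808591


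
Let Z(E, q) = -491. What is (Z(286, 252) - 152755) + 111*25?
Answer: -150471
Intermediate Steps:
(Z(286, 252) - 152755) + 111*25 = (-491 - 152755) + 111*25 = -153246 + 2775 = -150471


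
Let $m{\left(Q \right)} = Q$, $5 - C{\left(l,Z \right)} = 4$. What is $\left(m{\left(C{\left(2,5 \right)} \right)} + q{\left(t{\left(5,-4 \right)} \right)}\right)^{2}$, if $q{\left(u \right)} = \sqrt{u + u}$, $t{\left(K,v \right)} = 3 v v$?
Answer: $97 + 8 \sqrt{6} \approx 116.6$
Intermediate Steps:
$C{\left(l,Z \right)} = 1$ ($C{\left(l,Z \right)} = 5 - 4 = 1$)
$t{\left(K,v \right)} = 3 v^{2}$
$q{\left(u \right)} = \sqrt{2} \sqrt{u}$ ($q{\left(u \right)} = \sqrt{2 u} = \sqrt{2} \sqrt{u}$)
$\left(m{\left(C{\left(2,5 \right)} \right)} + q{\left(t{\left(5,-4 \right)} \right)}\right)^{2} = \left(1 + \sqrt{2} \sqrt{3 \left(-4\right)^{2}}\right)^{2} = \left(1 + \sqrt{2} \sqrt{3 \cdot 16}\right)^{2} = \left(1 + \sqrt{2} \sqrt{48}\right)^{2} = \left(1 + \sqrt{2} \cdot 4 \sqrt{3}\right)^{2} = \left(1 + 4 \sqrt{6}\right)^{2}$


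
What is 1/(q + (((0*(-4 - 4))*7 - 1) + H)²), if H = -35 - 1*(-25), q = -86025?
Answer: -1/85904 ≈ -1.1641e-5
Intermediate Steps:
H = -10 (H = -35 + 25 = -10)
1/(q + (((0*(-4 - 4))*7 - 1) + H)²) = 1/(-86025 + (((0*(-4 - 4))*7 - 1) - 10)²) = 1/(-86025 + (((0*(-8))*7 - 1) - 10)²) = 1/(-86025 + ((0*7 - 1) - 10)²) = 1/(-86025 + ((0 - 1) - 10)²) = 1/(-86025 + (-1 - 10)²) = 1/(-86025 + (-11)²) = 1/(-86025 + 121) = 1/(-85904) = -1/85904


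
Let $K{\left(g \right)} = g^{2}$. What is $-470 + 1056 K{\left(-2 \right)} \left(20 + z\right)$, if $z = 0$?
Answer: $84010$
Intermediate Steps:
$-470 + 1056 K{\left(-2 \right)} \left(20 + z\right) = -470 + 1056 \left(-2\right)^{2} \left(20 + 0\right) = -470 + 1056 \cdot 4 \cdot 20 = -470 + 1056 \cdot 80 = -470 + 84480 = 84010$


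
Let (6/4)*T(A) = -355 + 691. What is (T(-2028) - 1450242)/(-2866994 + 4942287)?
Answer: -1450018/2075293 ≈ -0.69870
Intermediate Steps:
T(A) = 224 (T(A) = 2*(-355 + 691)/3 = (2/3)*336 = 224)
(T(-2028) - 1450242)/(-2866994 + 4942287) = (224 - 1450242)/(-2866994 + 4942287) = -1450018/2075293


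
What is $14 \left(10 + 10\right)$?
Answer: $280$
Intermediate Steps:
$14 \left(10 + 10\right) = 14 \cdot 20 = 280$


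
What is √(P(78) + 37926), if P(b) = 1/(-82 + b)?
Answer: √151703/2 ≈ 194.75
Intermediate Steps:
√(P(78) + 37926) = √(1/(-82 + 78) + 37926) = √(1/(-4) + 37926) = √(-¼ + 37926) = √(151703/4) = √151703/2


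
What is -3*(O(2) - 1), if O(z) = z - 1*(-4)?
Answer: -15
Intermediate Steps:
O(z) = 4 + z (O(z) = z + 4 = 4 + z)
-3*(O(2) - 1) = -3*((4 + 2) - 1) = -3*(6 - 1) = -3*5 = -15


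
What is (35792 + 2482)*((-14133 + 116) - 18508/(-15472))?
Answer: -1037476649673/1934 ≈ -5.3644e+8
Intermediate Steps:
(35792 + 2482)*((-14133 + 116) - 18508/(-15472)) = 38274*(-14017 - 18508*(-1/15472)) = 38274*(-14017 + 4627/3868) = 38274*(-54213129/3868) = -1037476649673/1934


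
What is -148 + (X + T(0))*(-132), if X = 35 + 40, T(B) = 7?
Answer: -10972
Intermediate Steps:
X = 75
-148 + (X + T(0))*(-132) = -148 + (75 + 7)*(-132) = -148 + 82*(-132) = -148 - 10824 = -10972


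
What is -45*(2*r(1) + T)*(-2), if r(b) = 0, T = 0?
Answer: 0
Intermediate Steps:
-45*(2*r(1) + T)*(-2) = -45*(2*0 + 0)*(-2) = -45*(0 + 0)*(-2) = -45*0*(-2) = 0*(-2) = 0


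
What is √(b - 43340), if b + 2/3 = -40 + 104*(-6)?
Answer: I*√396042/3 ≈ 209.77*I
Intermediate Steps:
b = -1994/3 (b = -⅔ + (-40 + 104*(-6)) = -⅔ + (-40 - 624) = -⅔ - 664 = -1994/3 ≈ -664.67)
√(b - 43340) = √(-1994/3 - 43340) = √(-132014/3) = I*√396042/3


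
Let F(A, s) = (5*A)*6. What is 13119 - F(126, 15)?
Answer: 9339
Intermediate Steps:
F(A, s) = 30*A
13119 - F(126, 15) = 13119 - 30*126 = 13119 - 1*3780 = 13119 - 3780 = 9339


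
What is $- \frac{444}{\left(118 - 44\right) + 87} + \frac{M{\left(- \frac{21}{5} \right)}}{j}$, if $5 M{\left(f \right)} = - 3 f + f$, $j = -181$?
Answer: $- \frac{2015862}{728525} \approx -2.767$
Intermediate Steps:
$M{\left(f \right)} = - \frac{2 f}{5}$ ($M{\left(f \right)} = \frac{- 3 f + f}{5} = \frac{\left(-2\right) f}{5} = - \frac{2 f}{5}$)
$- \frac{444}{\left(118 - 44\right) + 87} + \frac{M{\left(- \frac{21}{5} \right)}}{j} = - \frac{444}{\left(118 - 44\right) + 87} + \frac{\left(- \frac{2}{5}\right) \left(- \frac{21}{5}\right)}{-181} = - \frac{444}{74 + 87} + - \frac{2 \left(\left(-21\right) \frac{1}{5}\right)}{5} \left(- \frac{1}{181}\right) = - \frac{444}{161} + \left(- \frac{2}{5}\right) \left(- \frac{21}{5}\right) \left(- \frac{1}{181}\right) = \left(-444\right) \frac{1}{161} + \frac{42}{25} \left(- \frac{1}{181}\right) = - \frac{444}{161} - \frac{42}{4525} = - \frac{2015862}{728525}$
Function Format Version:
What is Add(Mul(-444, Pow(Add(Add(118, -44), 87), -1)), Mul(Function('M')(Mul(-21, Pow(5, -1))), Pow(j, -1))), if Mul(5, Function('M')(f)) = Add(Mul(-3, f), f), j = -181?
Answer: Rational(-2015862, 728525) ≈ -2.7670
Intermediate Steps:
Function('M')(f) = Mul(Rational(-2, 5), f) (Function('M')(f) = Mul(Rational(1, 5), Add(Mul(-3, f), f)) = Mul(Rational(1, 5), Mul(-2, f)) = Mul(Rational(-2, 5), f))
Add(Mul(-444, Pow(Add(Add(118, -44), 87), -1)), Mul(Function('M')(Mul(-21, Pow(5, -1))), Pow(j, -1))) = Add(Mul(-444, Pow(Add(Add(118, -44), 87), -1)), Mul(Mul(Rational(-2, 5), Mul(-21, Pow(5, -1))), Pow(-181, -1))) = Add(Mul(-444, Pow(Add(74, 87), -1)), Mul(Mul(Rational(-2, 5), Mul(-21, Rational(1, 5))), Rational(-1, 181))) = Add(Mul(-444, Pow(161, -1)), Mul(Mul(Rational(-2, 5), Rational(-21, 5)), Rational(-1, 181))) = Add(Mul(-444, Rational(1, 161)), Mul(Rational(42, 25), Rational(-1, 181))) = Add(Rational(-444, 161), Rational(-42, 4525)) = Rational(-2015862, 728525)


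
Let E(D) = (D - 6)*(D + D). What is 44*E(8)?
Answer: 1408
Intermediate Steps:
E(D) = 2*D*(-6 + D) (E(D) = (-6 + D)*(2*D) = 2*D*(-6 + D))
44*E(8) = 44*(2*8*(-6 + 8)) = 44*(2*8*2) = 44*32 = 1408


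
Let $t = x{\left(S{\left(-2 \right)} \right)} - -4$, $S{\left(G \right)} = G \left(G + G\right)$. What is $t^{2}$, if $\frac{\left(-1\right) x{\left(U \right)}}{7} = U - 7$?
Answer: $9$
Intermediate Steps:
$S{\left(G \right)} = 2 G^{2}$ ($S{\left(G \right)} = G 2 G = 2 G^{2}$)
$x{\left(U \right)} = 49 - 7 U$ ($x{\left(U \right)} = - 7 \left(U - 7\right) = - 7 \left(-7 + U\right) = 49 - 7 U$)
$t = -3$ ($t = \left(49 - 7 \cdot 2 \left(-2\right)^{2}\right) - -4 = \left(49 - 7 \cdot 2 \cdot 4\right) + 4 = \left(49 - 56\right) + 4 = -7 + 4 = -3$)
$t^{2} = \left(-3\right)^{2} = 9$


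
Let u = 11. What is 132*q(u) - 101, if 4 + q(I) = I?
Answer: 823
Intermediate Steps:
q(I) = -4 + I
132*q(u) - 101 = 132*(-4 + 11) - 101 = 132*7 - 101 = 924 - 101 = 823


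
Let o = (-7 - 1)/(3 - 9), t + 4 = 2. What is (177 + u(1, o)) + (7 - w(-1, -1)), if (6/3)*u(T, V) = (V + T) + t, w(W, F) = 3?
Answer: 1087/6 ≈ 181.17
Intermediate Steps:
t = -2 (t = -4 + 2 = -2)
o = 4/3 (o = -8/(-6) = -8*(-⅙) = 4/3 ≈ 1.3333)
u(T, V) = -1 + T/2 + V/2 (u(T, V) = ((V + T) - 2)/2 = ((T + V) - 2)/2 = (-2 + T + V)/2 = -1 + T/2 + V/2)
(177 + u(1, o)) + (7 - w(-1, -1)) = (177 + (-1 + (½)*1 + (½)*(4/3))) + (7 - 1*3) = (177 + (-1 + ½ + ⅔)) + (7 - 3) = (177 + ⅙) + 4 = 1063/6 + 4 = 1087/6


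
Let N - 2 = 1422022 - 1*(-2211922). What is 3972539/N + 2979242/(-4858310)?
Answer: 4236710700079/8827418095630 ≈ 0.47995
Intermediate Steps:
N = 3633946 (N = 2 + (1422022 - 1*(-2211922)) = 2 + (1422022 + 2211922) = 2 + 3633944 = 3633946)
3972539/N + 2979242/(-4858310) = 3972539/3633946 + 2979242/(-4858310) = 3972539*(1/3633946) + 2979242*(-1/4858310) = 3972539/3633946 - 1489621/2429155 = 4236710700079/8827418095630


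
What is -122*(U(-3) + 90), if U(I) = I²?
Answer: -12078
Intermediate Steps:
-122*(U(-3) + 90) = -122*((-3)² + 90) = -122*(9 + 90) = -122*99 = -12078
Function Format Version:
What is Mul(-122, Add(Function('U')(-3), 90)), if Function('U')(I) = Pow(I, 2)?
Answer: -12078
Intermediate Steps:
Mul(-122, Add(Function('U')(-3), 90)) = Mul(-122, Add(Pow(-3, 2), 90)) = Mul(-122, Add(9, 90)) = Mul(-122, 99) = -12078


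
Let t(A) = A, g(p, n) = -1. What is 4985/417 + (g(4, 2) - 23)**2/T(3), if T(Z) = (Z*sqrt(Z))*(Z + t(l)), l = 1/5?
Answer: 4985/417 + 20*sqrt(3) ≈ 46.595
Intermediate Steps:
l = 1/5 ≈ 0.20000
T(Z) = Z**(3/2)*(1/5 + Z) (T(Z) = (Z*sqrt(Z))*(Z + 1/5) = Z**(3/2)*(1/5 + Z))
4985/417 + (g(4, 2) - 23)**2/T(3) = 4985/417 + (-1 - 23)**2/((3**(3/2)*(1/5 + 3))) = 4985*(1/417) + (-24)**2/(((3*sqrt(3))*(16/5))) = 4985/417 + 576/((48*sqrt(3)/5)) = 4985/417 + 576*(5*sqrt(3)/144) = 4985/417 + 20*sqrt(3)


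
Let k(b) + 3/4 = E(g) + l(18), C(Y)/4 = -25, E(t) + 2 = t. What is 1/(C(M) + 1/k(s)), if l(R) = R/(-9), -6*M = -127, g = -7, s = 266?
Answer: -47/4704 ≈ -0.0099915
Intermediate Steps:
E(t) = -2 + t
M = 127/6 (M = -⅙*(-127) = 127/6 ≈ 21.167)
C(Y) = -100 (C(Y) = 4*(-25) = -100)
l(R) = -R/9 (l(R) = R*(-⅑) = -R/9)
k(b) = -47/4 (k(b) = -¾ + ((-2 - 7) - ⅑*18) = -¾ + (-9 - 2) = -¾ - 11 = -47/4)
1/(C(M) + 1/k(s)) = 1/(-100 + 1/(-47/4)) = 1/(-100 - 4/47) = 1/(-4704/47) = -47/4704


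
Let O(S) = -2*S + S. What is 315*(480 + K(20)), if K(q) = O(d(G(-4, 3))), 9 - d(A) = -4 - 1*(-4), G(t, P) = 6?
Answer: 148365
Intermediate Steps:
d(A) = 9 (d(A) = 9 - (-4 - 1*(-4)) = 9 - (-4 + 4) = 9 - 1*0 = 9 + 0 = 9)
O(S) = -S
K(q) = -9 (K(q) = -1*9 = -9)
315*(480 + K(20)) = 315*(480 - 9) = 315*471 = 148365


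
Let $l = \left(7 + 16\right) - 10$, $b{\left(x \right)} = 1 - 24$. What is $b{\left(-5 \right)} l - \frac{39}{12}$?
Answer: $- \frac{1209}{4} \approx -302.25$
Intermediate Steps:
$b{\left(x \right)} = -23$ ($b{\left(x \right)} = 1 - 24 = -23$)
$l = 13$ ($l = 23 - 10 = 13$)
$b{\left(-5 \right)} l - \frac{39}{12} = \left(-23\right) 13 - \frac{39}{12} = -299 - \frac{13}{4} = - \frac{1209}{4}$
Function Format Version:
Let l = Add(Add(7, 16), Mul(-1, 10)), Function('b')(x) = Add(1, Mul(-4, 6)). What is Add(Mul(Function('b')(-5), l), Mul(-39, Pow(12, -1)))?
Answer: Rational(-1209, 4) ≈ -302.25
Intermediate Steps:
Function('b')(x) = -23 (Function('b')(x) = Add(1, -24) = -23)
l = 13 (l = Add(23, -10) = 13)
Add(Mul(Function('b')(-5), l), Mul(-39, Pow(12, -1))) = Add(Mul(-23, 13), Mul(-39, Pow(12, -1))) = Add(-299, Mul(-39, Rational(1, 12))) = Add(-299, Rational(-13, 4)) = Rational(-1209, 4)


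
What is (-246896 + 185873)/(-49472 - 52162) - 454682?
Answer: -15403696455/33878 ≈ -4.5468e+5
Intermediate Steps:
(-246896 + 185873)/(-49472 - 52162) - 454682 = -61023/(-101634) - 454682 = -61023*(-1/101634) - 454682 = 20341/33878 - 454682 = -15403696455/33878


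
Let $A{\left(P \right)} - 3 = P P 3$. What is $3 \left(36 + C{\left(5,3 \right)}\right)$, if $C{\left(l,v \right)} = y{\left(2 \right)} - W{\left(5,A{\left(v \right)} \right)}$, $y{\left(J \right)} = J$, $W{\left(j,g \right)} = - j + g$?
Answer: $39$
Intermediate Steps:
$A{\left(P \right)} = 3 + 3 P^{2}$ ($A{\left(P \right)} = 3 + P P 3 = 3 + P^{2} \cdot 3 = 3 + 3 P^{2}$)
$W{\left(j,g \right)} = g - j$
$C{\left(l,v \right)} = 4 - 3 v^{2}$ ($C{\left(l,v \right)} = 2 - \left(\left(3 + 3 v^{2}\right) - 5\right) = 2 - \left(-2 + 3 v^{2}\right) = 4 - 3 v^{2}$)
$3 \left(36 + C{\left(5,3 \right)}\right) = 3 \left(36 + \left(4 - 3 \cdot 3^{2}\right)\right) = 3 \left(36 + \left(4 - 27\right)\right) = 3 \left(36 - 23\right) = 3 \cdot 13 = 39$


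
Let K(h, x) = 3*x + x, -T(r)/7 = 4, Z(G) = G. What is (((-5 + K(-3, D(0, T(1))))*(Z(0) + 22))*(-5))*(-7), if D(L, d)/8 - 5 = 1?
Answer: 143990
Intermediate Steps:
T(r) = -28 (T(r) = -7*4 = -28)
D(L, d) = 48 (D(L, d) = 40 + 8*1 = 40 + 8 = 48)
K(h, x) = 4*x
(((-5 + K(-3, D(0, T(1))))*(Z(0) + 22))*(-5))*(-7) = (((-5 + 4*48)*(0 + 22))*(-5))*(-7) = (((-5 + 192)*22)*(-5))*(-7) = ((187*22)*(-5))*(-7) = (4114*(-5))*(-7) = -20570*(-7) = 143990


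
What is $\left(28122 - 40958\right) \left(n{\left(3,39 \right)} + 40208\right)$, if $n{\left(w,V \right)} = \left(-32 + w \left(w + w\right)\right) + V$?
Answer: $-516430788$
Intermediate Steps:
$n{\left(w,V \right)} = -32 + V + 2 w^{2}$ ($n{\left(w,V \right)} = \left(-32 + w 2 w\right) + V = \left(-32 + 2 w^{2}\right) + V = -32 + V + 2 w^{2}$)
$\left(28122 - 40958\right) \left(n{\left(3,39 \right)} + 40208\right) = \left(28122 - 40958\right) \left(\left(-32 + 39 + 2 \cdot 3^{2}\right) + 40208\right) = - 12836 \left(\left(-32 + 39 + 2 \cdot 9\right) + 40208\right) = - 12836 \left(\left(-32 + 39 + 18\right) + 40208\right) = - 12836 \left(25 + 40208\right) = \left(-12836\right) 40233 = -516430788$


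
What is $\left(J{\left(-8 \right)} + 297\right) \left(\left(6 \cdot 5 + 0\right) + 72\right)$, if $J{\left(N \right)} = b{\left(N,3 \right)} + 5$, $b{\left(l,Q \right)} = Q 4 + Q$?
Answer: $32334$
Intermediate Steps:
$b{\left(l,Q \right)} = 5 Q$ ($b{\left(l,Q \right)} = 4 Q + Q = 5 Q$)
$J{\left(N \right)} = 20$ ($J{\left(N \right)} = 5 \cdot 3 + 5 = 15 + 5 = 20$)
$\left(J{\left(-8 \right)} + 297\right) \left(\left(6 \cdot 5 + 0\right) + 72\right) = \left(20 + 297\right) \left(\left(6 \cdot 5 + 0\right) + 72\right) = 317 \left(\left(30 + 0\right) + 72\right) = 317 \left(30 + 72\right) = 317 \cdot 102 = 32334$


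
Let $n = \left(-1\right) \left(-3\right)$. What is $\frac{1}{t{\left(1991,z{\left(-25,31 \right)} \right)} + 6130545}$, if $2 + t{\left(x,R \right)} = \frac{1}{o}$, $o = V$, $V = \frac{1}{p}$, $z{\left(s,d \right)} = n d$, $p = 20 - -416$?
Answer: $\frac{1}{6130979} \approx 1.6311 \cdot 10^{-7}$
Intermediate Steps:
$p = 436$ ($p = 20 + 416 = 436$)
$n = 3$
$z{\left(s,d \right)} = 3 d$
$V = \frac{1}{436} \approx 0.0022936$
$o = \frac{1}{436} \approx 0.0022936$
$t{\left(x,R \right)} = 434$ ($t{\left(x,R \right)} = -2 + \frac{1}{\frac{1}{436}} = -2 + 436 = 434$)
$\frac{1}{t{\left(1991,z{\left(-25,31 \right)} \right)} + 6130545} = \frac{1}{434 + 6130545} = \frac{1}{6130979}$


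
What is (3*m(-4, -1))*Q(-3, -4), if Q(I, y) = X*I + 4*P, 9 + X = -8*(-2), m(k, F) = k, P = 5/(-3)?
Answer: 332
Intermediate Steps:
P = -5/3 (P = 5*(-1/3) = -5/3 ≈ -1.6667)
X = 7 (X = -9 - 8*(-2) = -9 - 4*(-4) = -9 + 16 = 7)
Q(I, y) = -20/3 + 7*I (Q(I, y) = 7*I + 4*(-5/3) = 7*I - 20/3 = -20/3 + 7*I)
(3*m(-4, -1))*Q(-3, -4) = (3*(-4))*(-20/3 + 7*(-3)) = -12*(-20/3 - 21) = -12*(-83/3) = 332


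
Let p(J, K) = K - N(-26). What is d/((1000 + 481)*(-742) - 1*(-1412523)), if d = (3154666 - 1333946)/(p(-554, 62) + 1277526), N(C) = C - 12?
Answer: 82760/18213197443 ≈ 4.5440e-6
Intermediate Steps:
N(C) = -12 + C
p(J, K) = 38 + K (p(J, K) = K - (-12 - 26) = K - 1*(-38) = K + 38 = 38 + K)
d = 910360/638813 (d = (3154666 - 1333946)/((38 + 62) + 1277526) = 1820720/(100 + 1277526) = 1820720/1277626 = 1820720*(1/1277626) = 910360/638813 ≈ 1.4251)
d/((1000 + 481)*(-742) - 1*(-1412523)) = 910360/(638813*((1000 + 481)*(-742) - 1*(-1412523))) = 910360/(638813*(1481*(-742) + 1412523)) = 910360/(638813*(-1098902 + 1412523)) = (910360/638813)/313621 = (910360/638813)*(1/313621) = 82760/18213197443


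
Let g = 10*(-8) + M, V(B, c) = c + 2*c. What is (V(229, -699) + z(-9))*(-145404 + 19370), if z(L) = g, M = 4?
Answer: 273871882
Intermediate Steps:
V(B, c) = 3*c
g = -76 (g = 10*(-8) + 4 = -80 + 4 = -76)
z(L) = -76
(V(229, -699) + z(-9))*(-145404 + 19370) = (3*(-699) - 76)*(-145404 + 19370) = (-2097 - 76)*(-126034) = -2173*(-126034) = 273871882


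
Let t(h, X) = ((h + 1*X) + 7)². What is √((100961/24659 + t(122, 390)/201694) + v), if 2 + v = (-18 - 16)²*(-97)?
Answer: I*√2773659617877610098485726/4973572346 ≈ 334.86*I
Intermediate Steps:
t(h, X) = (7 + X + h)² (t(h, X) = ((h + X) + 7)² = ((X + h) + 7)² = (7 + X + h)²)
v = -112134 (v = -2 + (-18 - 16)²*(-97) = -2 + (-34)²*(-97) = -2 + 1156*(-97) = -2 - 112132 = -112134)
√((100961/24659 + t(122, 390)/201694) + v) = √((100961/24659 + (7 + 390 + 122)²/201694) - 112134) = √((100961*(1/24659) + 519²*(1/201694)) - 112134) = √((100961/24659 + 269361*(1/201694)) - 112134) = √((100961/24659 + 269361/201694) - 112134) = √(27005400833/4973572346 - 112134) = √(-557679556045531/4973572346) = I*√2773659617877610098485726/4973572346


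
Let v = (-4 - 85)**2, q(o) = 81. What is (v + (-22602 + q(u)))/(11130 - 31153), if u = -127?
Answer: 14600/20023 ≈ 0.72916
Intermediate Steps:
v = 7921 (v = (-89)**2 = 7921)
(v + (-22602 + q(u)))/(11130 - 31153) = (7921 + (-22602 + 81))/(11130 - 31153) = (7921 - 22521)/(-20023) = -14600*(-1/20023) = 14600/20023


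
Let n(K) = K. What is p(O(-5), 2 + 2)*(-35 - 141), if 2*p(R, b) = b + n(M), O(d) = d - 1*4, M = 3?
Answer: -616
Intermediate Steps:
O(d) = -4 + d (O(d) = d - 4 = -4 + d)
p(R, b) = 3/2 + b/2 (p(R, b) = (b + 3)/2 = (3 + b)/2 = 3/2 + b/2)
p(O(-5), 2 + 2)*(-35 - 141) = (3/2 + (2 + 2)/2)*(-35 - 141) = (3/2 + (1/2)*4)*(-176) = (3/2 + 2)*(-176) = (7/2)*(-176) = -616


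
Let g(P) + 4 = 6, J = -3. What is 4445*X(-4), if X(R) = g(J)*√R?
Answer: 17780*I ≈ 17780.0*I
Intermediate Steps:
g(P) = 2 (g(P) = -4 + 6 = 2)
X(R) = 2*√R
4445*X(-4) = 4445*(2*√(-4)) = 4445*(2*(2*I)) = 4445*(4*I) = 17780*I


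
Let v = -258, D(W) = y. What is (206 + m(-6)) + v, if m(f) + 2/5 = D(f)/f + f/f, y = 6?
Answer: -262/5 ≈ -52.400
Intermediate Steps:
D(W) = 6
m(f) = 3/5 + 6/f (m(f) = -2/5 + (6/f + f/f) = -2/5 + (6/f + 1) = -2/5 + (1 + 6/f) = 3/5 + 6/f)
(206 + m(-6)) + v = (206 + (3/5 + 6/(-6))) - 258 = (206 + (3/5 + 6*(-1/6))) - 258 = (206 + (3/5 - 1)) - 258 = (206 - 2/5) - 258 = 1028/5 - 258 = -262/5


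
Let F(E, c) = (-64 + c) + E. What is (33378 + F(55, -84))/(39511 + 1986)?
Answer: 33285/41497 ≈ 0.80211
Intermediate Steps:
F(E, c) = -64 + E + c
(33378 + F(55, -84))/(39511 + 1986) = (33378 + (-64 + 55 - 84))/(39511 + 1986) = (33378 - 93)/41497 = 33285*(1/41497) = 33285/41497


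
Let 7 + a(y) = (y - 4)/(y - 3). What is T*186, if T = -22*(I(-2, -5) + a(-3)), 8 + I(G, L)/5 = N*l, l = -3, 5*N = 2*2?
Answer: 236654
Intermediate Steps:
a(y) = -7 + (-4 + y)/(-3 + y) (a(y) = -7 + (y - 4)/(y - 3) = -7 + (-4 + y)/(-3 + y))
N = ⅘ (N = (2*2)/5 = (⅕)*4 = ⅘ ≈ 0.80000)
I(G, L) = -52 (I(G, L) = -40 + 5*((⅘)*(-3)) = -40 + 5*(-12/5) = -40 - 12 = -52)
T = 3817/3 (T = -22*(-52 + (17 - 6*(-3))/(-3 - 3)) = -22*(-52 + (17 + 18)/(-6)) = -22*(-52 - ⅙*35) = -22*(-52 - 35/6) = -22*(-347/6) = 3817/3 ≈ 1272.3)
T*186 = (3817/3)*186 = 236654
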